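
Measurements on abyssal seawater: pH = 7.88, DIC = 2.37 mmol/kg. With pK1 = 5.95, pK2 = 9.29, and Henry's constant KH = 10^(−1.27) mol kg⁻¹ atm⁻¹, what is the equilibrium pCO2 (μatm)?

pCO2 = 494 μatm

α₀ = 1 / (1 + K1/[H⁺] + K1K2/[H⁺]²) = 1 / (1 + 10^+1.93 + 10^+0.52)
   = 1 / (1 + 85.114 + 3.3113) = 1/89.425 = 0.01118
[CO2*] = α₀ × DIC = 0.01118 × 2.37 = 0.02650 mmol/kg
pCO2 = [CO2*]/KH = 2.650×10^-5 / 5.370×10^-2 = 494 μatm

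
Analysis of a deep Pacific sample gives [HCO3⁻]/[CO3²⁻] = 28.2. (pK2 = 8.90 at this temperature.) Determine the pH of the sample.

From K2 = [H⁺][CO3²⁻]/[HCO3⁻]:  pH = pK2 − log₁₀([HCO3⁻]/[CO3²⁻])
log₁₀(28.2) = +1.450
pH = 8.90 − (+1.450) = 7.45

pH = 7.45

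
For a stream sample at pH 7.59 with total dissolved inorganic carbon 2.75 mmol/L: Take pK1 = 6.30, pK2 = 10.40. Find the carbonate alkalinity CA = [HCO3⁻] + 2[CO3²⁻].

CA = [HCO3⁻] + 2[CO3²⁻] = (α₁ + 2α₂)·DIC
At pH 7.59: [H⁺]/K1 = 10^-1.29 = 0.051286, K2/[H⁺] = 10^-2.81 = 0.0015488
α₁ = 1/(1 + 0.051286 + 0.0015488) = 1/1.0528 = 0.9498; α₂ = α₁·K2/[H⁺] = 0.001471
α₁ + 2α₂ = 0.9528
CA = 0.9528 × 2.75 = 2.62 mmol/L

CA = 2.62 mmol/L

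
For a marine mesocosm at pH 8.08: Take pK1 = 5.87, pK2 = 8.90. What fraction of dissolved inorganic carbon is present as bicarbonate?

α₁ = 1 / (1 + [H⁺]/K1 + K2/[H⁺]) = 1 / (1 + 10^-2.21 + 10^-0.82)
   = 1 / (1 + 0.0061660 + 0.15136) = 1/1.1575 = 0.8639

α₁ = 0.864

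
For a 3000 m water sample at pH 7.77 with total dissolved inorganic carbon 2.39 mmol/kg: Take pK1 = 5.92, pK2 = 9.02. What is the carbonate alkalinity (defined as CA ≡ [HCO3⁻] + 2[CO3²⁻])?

CA = 2.48 mmol/kg

CA = [HCO3⁻] + 2[CO3²⁻] = (α₁ + 2α₂)·DIC
At pH 7.77: [H⁺]/K1 = 10^-1.85 = 0.014125, K2/[H⁺] = 10^-1.25 = 0.056234
α₁ = 1/(1 + 0.014125 + 0.056234) = 1/1.0704 = 0.9343; α₂ = α₁·K2/[H⁺] = 0.05254
α₁ + 2α₂ = 1.0393
CA = 1.0393 × 2.39 = 2.48 mmol/kg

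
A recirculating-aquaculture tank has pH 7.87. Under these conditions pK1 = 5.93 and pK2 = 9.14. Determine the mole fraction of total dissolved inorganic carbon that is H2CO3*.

α₀ = 0.0108

α₀ = 1 / (1 + K1/[H⁺] + K1K2/[H⁺]²) = 1 / (1 + 10^+1.94 + 10^+0.67)
   = 1 / (1 + 87.096 + 4.6774) = 1/92.774 = 0.01078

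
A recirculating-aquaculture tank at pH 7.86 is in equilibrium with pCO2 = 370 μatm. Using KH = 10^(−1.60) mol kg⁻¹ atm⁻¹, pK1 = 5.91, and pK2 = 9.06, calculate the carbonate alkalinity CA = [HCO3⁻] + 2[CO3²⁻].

[CO2*] = KH · pCO2 = 10^(−1.60) × 370×10^-6 = 9.294×10^-6 mol/kg
α₀ = 1/(1 + K1/[H⁺] + K1K2/[H⁺]²) = 1/(1 + 10^+1.95 + 10^+0.75) = 0.01044
DIC = [CO2*]/α₀ = 9.294×10^-6 / 0.01044 = 0.8899 mmol/kg
CA = (α₁ + 2α₂)·DIC = (0.9308 + 2×0.05873) × 0.8899 = 0.933 mmol/kg

CA = 0.933 mmol/kg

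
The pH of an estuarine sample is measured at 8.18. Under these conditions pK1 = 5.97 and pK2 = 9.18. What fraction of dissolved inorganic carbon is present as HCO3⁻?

α₁ = 0.904

α₁ = 1 / (1 + [H⁺]/K1 + K2/[H⁺]) = 1 / (1 + 10^-2.21 + 10^-1.00)
   = 1 / (1 + 0.0061660 + 0.10000) = 1/1.1062 = 0.9040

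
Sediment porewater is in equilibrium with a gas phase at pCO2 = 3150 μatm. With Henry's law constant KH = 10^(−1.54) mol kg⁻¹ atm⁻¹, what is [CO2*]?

KH = 10^(−1.54) = 2.884×10^-2 mol kg⁻¹ atm⁻¹
[CO2*] = KH · pCO2 = 2.884×10^-2 × 3150×10^-6 atm = 9.08×10^-5 mol/kg

[CO2*] = 90.8 μmol/kg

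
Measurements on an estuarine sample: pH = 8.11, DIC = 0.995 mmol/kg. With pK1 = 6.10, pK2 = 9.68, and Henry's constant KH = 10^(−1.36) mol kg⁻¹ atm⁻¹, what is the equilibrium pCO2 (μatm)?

α₀ = 1 / (1 + K1/[H⁺] + K1K2/[H⁺]²) = 1 / (1 + 10^+2.01 + 10^+0.44)
   = 1 / (1 + 102.33 + 2.7542) = 1/106.08 = 0.009427
[CO2*] = α₀ × DIC = 0.009427 × 0.995 = 0.009379 mmol/kg = 9.379 μmol/kg
pCO2 = [CO2*]/KH = 9.379×10^-6 / 4.365×10^-2 = 215 μatm

pCO2 = 215 μatm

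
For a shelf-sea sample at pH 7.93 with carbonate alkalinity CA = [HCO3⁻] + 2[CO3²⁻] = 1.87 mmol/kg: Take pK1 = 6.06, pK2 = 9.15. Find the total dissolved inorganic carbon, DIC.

CA = [HCO3⁻] + 2[CO3²⁻] = (α₁ + 2α₂)·DIC
At pH 7.93: [H⁺]/K1 = 10^-1.87 = 0.013490, K2/[H⁺] = 10^-1.22 = 0.060256
α₁ = 1/(1 + 0.013490 + 0.060256) = 1/1.0737 = 0.9313; α₂ = α₁·K2/[H⁺] = 0.05612
α₁ + 2α₂ = 1.0436
DIC = CA / (α₁ + 2α₂) = 1.87 / 1.0436 = 1.79 mmol/kg

DIC = 1.79 mmol/kg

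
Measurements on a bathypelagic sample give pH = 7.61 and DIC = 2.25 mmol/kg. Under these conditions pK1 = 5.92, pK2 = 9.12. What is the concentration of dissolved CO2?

α₀ = 1 / (1 + K1/[H⁺] + K1K2/[H⁺]²) = 1 / (1 + 10^+1.69 + 10^+0.18)
   = 1 / (1 + 48.978 + 1.5136) = 1/51.491 = 0.01942
[CO2*] = α₀ × DIC = 0.01942 × 2.25 = 0.0437 mmol/kg

[CO2*] = 0.0437 mmol/kg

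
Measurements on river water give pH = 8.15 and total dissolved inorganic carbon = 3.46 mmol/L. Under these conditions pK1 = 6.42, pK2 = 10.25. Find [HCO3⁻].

α₁ = 1 / (1 + [H⁺]/K1 + K2/[H⁺]) = 1 / (1 + 10^-1.73 + 10^-2.10)
   = 1 / (1 + 0.018621 + 0.0079433) = 1/1.0266 = 0.9741
[HCO3⁻] = α₁ × DIC = 0.9741 × 3.46 = 3.37 mmol/L

[HCO3⁻] = 3.37 mmol/L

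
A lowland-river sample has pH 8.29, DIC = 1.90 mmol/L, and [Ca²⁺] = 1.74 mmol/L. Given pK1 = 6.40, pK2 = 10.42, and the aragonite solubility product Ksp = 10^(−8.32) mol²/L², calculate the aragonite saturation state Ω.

α₂ = 1 / (1 + [H⁺]/K2 + [H⁺]²/(K1K2)) = 1 / (1 + 10^+2.13 + 10^+0.24)
   = 1 / (1 + 134.90 + 1.7378) = 1/137.63 = 0.007266
[CO3²⁻] = α₂ × DIC = 0.007266 × 1.90 = 0.01380 mmol/L = 13.80 μmol/L
Ksp = 10^(−8.32) = 4.786×10^-9
Ω = [Ca²⁺][CO3²⁻]/Ksp = (1.74×10^-3)(1.380×10^-5) / 4.786×10^-9 = 5.02

Ω = 5.02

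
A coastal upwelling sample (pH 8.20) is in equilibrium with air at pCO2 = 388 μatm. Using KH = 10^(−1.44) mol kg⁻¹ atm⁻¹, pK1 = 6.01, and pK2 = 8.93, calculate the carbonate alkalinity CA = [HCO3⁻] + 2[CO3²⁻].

CA = 2.99 mmol/kg

[CO2*] = KH · pCO2 = 10^(−1.44) × 388×10^-6 = 1.409×10^-5 mol/kg
α₀ = 1/(1 + K1/[H⁺] + K1K2/[H⁺]²) = 1/(1 + 10^+2.19 + 10^+1.46) = 0.005414
DIC = [CO2*]/α₀ = 1.409×10^-5 / 0.005414 = 2.602 mmol/kg
CA = (α₁ + 2α₂)·DIC = (0.8385 + 2×0.1561) × 2.602 = 2.99 mmol/kg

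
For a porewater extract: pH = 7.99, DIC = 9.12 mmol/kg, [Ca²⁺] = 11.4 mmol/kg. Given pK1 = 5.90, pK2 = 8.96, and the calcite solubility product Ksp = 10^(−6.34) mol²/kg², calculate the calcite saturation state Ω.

α₂ = 1 / (1 + [H⁺]/K2 + [H⁺]²/(K1K2)) = 1 / (1 + 10^+0.97 + 10^-1.12)
   = 1 / (1 + 9.3325 + 0.075858) = 1/10.408 = 0.09608
[CO3²⁻] = α₂ × DIC = 0.09608 × 9.12 = 0.8762 mmol/kg
Ksp = 10^(−6.34) = 4.571×10^-7
Ω = [Ca²⁺][CO3²⁻]/Ksp = (11.4×10^-3)(8.762×10^-4) / 4.571×10^-7 = 21.9

Ω = 21.9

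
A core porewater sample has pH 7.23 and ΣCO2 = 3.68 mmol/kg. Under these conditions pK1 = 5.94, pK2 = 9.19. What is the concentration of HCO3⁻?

α₁ = 1 / (1 + [H⁺]/K1 + K2/[H⁺]) = 1 / (1 + 10^-1.29 + 10^-1.96)
   = 1 / (1 + 0.051286 + 0.010965) = 1/1.0623 = 0.9414
[HCO3⁻] = α₁ × DIC = 0.9414 × 3.68 = 3.46 mmol/kg

[HCO3⁻] = 3.46 mmol/kg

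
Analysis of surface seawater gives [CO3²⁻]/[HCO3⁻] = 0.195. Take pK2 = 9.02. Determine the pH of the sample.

pH = 8.31

From K2 = [H⁺][CO3²⁻]/[HCO3⁻]:  pH = pK2 + log₁₀([CO3²⁻]/[HCO3⁻])
log₁₀(0.195) = -0.710
pH = 9.02 + (-0.710) = 8.31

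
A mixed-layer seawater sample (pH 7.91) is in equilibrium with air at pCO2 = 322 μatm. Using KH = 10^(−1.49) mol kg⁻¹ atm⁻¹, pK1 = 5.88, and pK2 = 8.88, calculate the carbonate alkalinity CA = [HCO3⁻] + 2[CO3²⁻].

CA = 1.36 mmol/kg

[CO2*] = KH · pCO2 = 10^(−1.49) × 322×10^-6 = 1.042×10^-5 mol/kg
α₀ = 1/(1 + K1/[H⁺] + K1K2/[H⁺]²) = 1/(1 + 10^+2.03 + 10^+1.06) = 0.008359
DIC = [CO2*]/α₀ = 1.042×10^-5 / 0.008359 = 1.247 mmol/kg
CA = (α₁ + 2α₂)·DIC = (0.8957 + 2×0.09597) × 1.247 = 1.36 mmol/kg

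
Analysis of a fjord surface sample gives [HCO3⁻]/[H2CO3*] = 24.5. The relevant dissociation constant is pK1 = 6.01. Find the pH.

From K1 = [H⁺][HCO3⁻]/[H2CO3*]:  pH = pK1 + log₁₀([HCO3⁻]/[H2CO3*])
log₁₀(24.5) = +1.389
pH = 6.01 + (+1.389) = 7.40

pH = 7.40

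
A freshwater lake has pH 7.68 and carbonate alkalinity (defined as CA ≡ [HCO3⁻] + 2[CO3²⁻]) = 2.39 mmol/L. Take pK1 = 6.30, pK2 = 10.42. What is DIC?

CA = [HCO3⁻] + 2[CO3²⁻] = (α₁ + 2α₂)·DIC
At pH 7.68: [H⁺]/K1 = 10^-1.38 = 0.041687, K2/[H⁺] = 10^-2.74 = 0.0018197
α₁ = 1/(1 + 0.041687 + 0.0018197) = 1/1.0435 = 0.9583; α₂ = α₁·K2/[H⁺] = 0.001744
α₁ + 2α₂ = 0.9618
DIC = CA / (α₁ + 2α₂) = 2.39 / 0.9618 = 2.48 mmol/L

DIC = 2.48 mmol/L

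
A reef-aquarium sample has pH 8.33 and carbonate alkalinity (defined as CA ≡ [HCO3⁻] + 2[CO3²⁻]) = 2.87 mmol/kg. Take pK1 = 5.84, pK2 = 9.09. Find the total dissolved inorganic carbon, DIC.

DIC = 2.51 mmol/kg

CA = [HCO3⁻] + 2[CO3²⁻] = (α₁ + 2α₂)·DIC
At pH 8.33: [H⁺]/K1 = 10^-2.49 = 0.0032359, K2/[H⁺] = 10^-0.76 = 0.17378
α₁ = 1/(1 + 0.0032359 + 0.17378) = 1/1.1770 = 0.8496; α₂ = α₁·K2/[H⁺] = 0.1476
α₁ + 2α₂ = 1.1449
DIC = CA / (α₁ + 2α₂) = 2.87 / 1.1449 = 2.51 mmol/kg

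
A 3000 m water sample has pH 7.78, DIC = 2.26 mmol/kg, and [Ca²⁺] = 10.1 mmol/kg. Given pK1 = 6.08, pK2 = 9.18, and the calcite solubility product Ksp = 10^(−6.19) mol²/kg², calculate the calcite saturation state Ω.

Ω = 1.33

α₂ = 1 / (1 + [H⁺]/K2 + [H⁺]²/(K1K2)) = 1 / (1 + 10^+1.40 + 10^-0.30)
   = 1 / (1 + 25.119 + 0.50119) = 1/26.620 = 0.03757
[CO3²⁻] = α₂ × DIC = 0.03757 × 2.26 = 0.08490 mmol/kg
Ksp = 10^(−6.19) = 6.457×10^-7
Ω = [Ca²⁺][CO3²⁻]/Ksp = (10.1×10^-3)(8.490×10^-5) / 6.457×10^-7 = 1.33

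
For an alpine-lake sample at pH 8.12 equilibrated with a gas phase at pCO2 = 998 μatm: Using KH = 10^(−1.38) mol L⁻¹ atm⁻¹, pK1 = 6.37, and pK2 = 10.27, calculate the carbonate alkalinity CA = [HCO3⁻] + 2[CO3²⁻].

CA = 2.37 mmol/L

[CO2*] = KH · pCO2 = 10^(−1.38) × 998×10^-6 = 4.160×10^-5 mol/L
α₀ = 1/(1 + K1/[H⁺] + K1K2/[H⁺]²) = 1/(1 + 10^+1.75 + 10^-0.40) = 0.01735
DIC = [CO2*]/α₀ = 4.160×10^-5 / 0.01735 = 2.398 mmol/L
CA = (α₁ + 2α₂)·DIC = (0.9757 + 2×0.006908) × 2.398 = 2.37 mmol/L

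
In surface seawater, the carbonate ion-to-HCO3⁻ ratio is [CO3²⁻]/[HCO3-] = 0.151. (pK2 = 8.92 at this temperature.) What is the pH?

From K2 = [H⁺][CO3²⁻]/[HCO3-]:  pH = pK2 + log₁₀([CO3²⁻]/[HCO3-])
log₁₀(0.151) = -0.821
pH = 8.92 + (-0.821) = 8.10

pH = 8.10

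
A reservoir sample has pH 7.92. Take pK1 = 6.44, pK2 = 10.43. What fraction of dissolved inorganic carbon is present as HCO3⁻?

α₁ = 0.965

α₁ = 1 / (1 + [H⁺]/K1 + K2/[H⁺]) = 1 / (1 + 10^-1.48 + 10^-2.51)
   = 1 / (1 + 0.033113 + 0.0030903) = 1/1.0362 = 0.9651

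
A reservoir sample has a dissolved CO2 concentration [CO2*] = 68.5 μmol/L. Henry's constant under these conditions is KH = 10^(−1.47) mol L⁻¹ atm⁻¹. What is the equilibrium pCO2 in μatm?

pCO2 = 2020 μatm

KH = 10^(−1.47) = 3.388×10^-2 mol L⁻¹ atm⁻¹
pCO2 = [CO2*]/KH = 68.5×10^-6 / 3.388×10^-2 = 2.02×10^-3 atm = 2020 μatm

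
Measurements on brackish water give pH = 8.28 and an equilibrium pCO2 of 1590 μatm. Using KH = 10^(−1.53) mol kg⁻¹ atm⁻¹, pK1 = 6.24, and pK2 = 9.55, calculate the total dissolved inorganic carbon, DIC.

[CO2*] = KH · pCO2 = 10^(−1.53) × 1590×10^-6 = 4.692×10^-5 mol/kg
α₀ = 1/(1 + K1/[H⁺] + K1K2/[H⁺]²) = 1/(1 + 10^+2.04 + 10^+0.77) = 0.008581
DIC = [CO2*]/α₀ = 4.692×10^-5 / 0.008581 = 5.47 mmol/kg

DIC = 5.47 mmol/kg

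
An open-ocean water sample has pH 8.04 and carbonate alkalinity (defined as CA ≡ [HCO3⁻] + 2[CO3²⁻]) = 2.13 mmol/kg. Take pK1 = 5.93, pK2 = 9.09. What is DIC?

DIC = 1.98 mmol/kg

CA = [HCO3⁻] + 2[CO3²⁻] = (α₁ + 2α₂)·DIC
At pH 8.04: [H⁺]/K1 = 10^-2.11 = 0.0077625, K2/[H⁺] = 10^-1.05 = 0.089125
α₁ = 1/(1 + 0.0077625 + 0.089125) = 1/1.0969 = 0.9117; α₂ = α₁·K2/[H⁺] = 0.08125
α₁ + 2α₂ = 1.0742
DIC = CA / (α₁ + 2α₂) = 2.13 / 1.0742 = 1.98 mmol/kg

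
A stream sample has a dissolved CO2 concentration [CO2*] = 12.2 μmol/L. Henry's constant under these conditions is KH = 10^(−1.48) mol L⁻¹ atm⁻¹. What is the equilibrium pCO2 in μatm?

KH = 10^(−1.48) = 3.311×10^-2 mol L⁻¹ atm⁻¹
pCO2 = [CO2*]/KH = 12.2×10^-6 / 3.311×10^-2 = 3.68×10^-4 atm = 368 μatm

pCO2 = 368 μatm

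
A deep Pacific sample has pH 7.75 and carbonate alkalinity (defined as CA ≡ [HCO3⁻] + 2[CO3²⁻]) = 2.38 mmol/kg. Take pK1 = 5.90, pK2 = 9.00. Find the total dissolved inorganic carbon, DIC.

CA = [HCO3⁻] + 2[CO3²⁻] = (α₁ + 2α₂)·DIC
At pH 7.75: [H⁺]/K1 = 10^-1.85 = 0.014125, K2/[H⁺] = 10^-1.25 = 0.056234
α₁ = 1/(1 + 0.014125 + 0.056234) = 1/1.0704 = 0.9343; α₂ = α₁·K2/[H⁺] = 0.05254
α₁ + 2α₂ = 1.0393
DIC = CA / (α₁ + 2α₂) = 2.38 / 1.0393 = 2.29 mmol/kg

DIC = 2.29 mmol/kg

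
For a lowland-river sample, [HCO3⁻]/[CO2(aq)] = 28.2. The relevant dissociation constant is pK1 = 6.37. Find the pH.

pH = 7.82

From K1 = [H⁺][HCO3⁻]/[CO2(aq)]:  pH = pK1 + log₁₀([HCO3⁻]/[CO2(aq)])
log₁₀(28.2) = +1.450
pH = 6.37 + (+1.450) = 7.82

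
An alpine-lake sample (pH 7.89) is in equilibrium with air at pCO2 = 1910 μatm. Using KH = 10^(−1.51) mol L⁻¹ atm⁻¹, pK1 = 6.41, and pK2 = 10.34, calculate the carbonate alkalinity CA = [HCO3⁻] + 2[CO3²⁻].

[CO2*] = KH · pCO2 = 10^(−1.51) × 1910×10^-6 = 5.902×10^-5 mol/L
α₀ = 1/(1 + K1/[H⁺] + K1K2/[H⁺]²) = 1/(1 + 10^+1.48 + 10^-0.97) = 0.03194
DIC = [CO2*]/α₀ = 5.902×10^-5 / 0.03194 = 1.848 mmol/L
CA = (α₁ + 2α₂)·DIC = (0.9646 + 2×0.003423) × 1.848 = 1.80 mmol/L

CA = 1.80 mmol/L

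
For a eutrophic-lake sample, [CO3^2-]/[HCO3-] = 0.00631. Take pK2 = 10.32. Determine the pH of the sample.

pH = 8.12

From K2 = [H⁺][CO3^2-]/[HCO3-]:  pH = pK2 + log₁₀([CO3^2-]/[HCO3-])
log₁₀(0.00631) = -2.200
pH = 10.32 + (-2.200) = 8.12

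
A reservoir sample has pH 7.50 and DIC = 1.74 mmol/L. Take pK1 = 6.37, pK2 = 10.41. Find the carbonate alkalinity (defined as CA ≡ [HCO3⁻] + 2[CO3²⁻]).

CA = 1.62 mmol/L

CA = [HCO3⁻] + 2[CO3²⁻] = (α₁ + 2α₂)·DIC
At pH 7.50: [H⁺]/K1 = 10^-1.13 = 0.074131, K2/[H⁺] = 10^-2.91 = 0.0012303
α₁ = 1/(1 + 0.074131 + 0.0012303) = 1/1.0754 = 0.9299; α₂ = α₁·K2/[H⁺] = 0.001144
α₁ + 2α₂ = 0.9322
CA = 0.9322 × 1.74 = 1.62 mmol/L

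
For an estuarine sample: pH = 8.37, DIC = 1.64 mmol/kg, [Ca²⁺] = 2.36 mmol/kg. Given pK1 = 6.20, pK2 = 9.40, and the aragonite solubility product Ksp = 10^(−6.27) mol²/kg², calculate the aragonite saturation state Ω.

α₂ = 1 / (1 + [H⁺]/K2 + [H⁺]²/(K1K2)) = 1 / (1 + 10^+1.03 + 10^-1.14)
   = 1 / (1 + 10.715 + 0.072444) = 1/11.788 = 0.08483
[CO3²⁻] = α₂ × DIC = 0.08483 × 1.64 = 0.1391 mmol/kg
Ksp = 10^(−6.27) = 5.370×10^-7
Ω = [Ca²⁺][CO3²⁻]/Ksp = (2.36×10^-3)(1.391×10^-4) / 5.370×10^-7 = 0.611

Ω = 0.611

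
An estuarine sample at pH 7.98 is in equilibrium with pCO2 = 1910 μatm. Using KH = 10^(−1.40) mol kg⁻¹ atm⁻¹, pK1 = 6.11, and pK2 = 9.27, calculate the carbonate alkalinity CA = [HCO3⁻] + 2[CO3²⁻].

CA = 6.21 mmol/kg

[CO2*] = KH · pCO2 = 10^(−1.40) × 1910×10^-6 = 7.604×10^-5 mol/kg
α₀ = 1/(1 + K1/[H⁺] + K1K2/[H⁺]²) = 1/(1 + 10^+1.87 + 10^+0.58) = 0.01267
DIC = [CO2*]/α₀ = 7.604×10^-5 / 0.01267 = 6.002 mmol/kg
CA = (α₁ + 2α₂)·DIC = (0.9392 + 2×0.04817) × 6.002 = 6.21 mmol/kg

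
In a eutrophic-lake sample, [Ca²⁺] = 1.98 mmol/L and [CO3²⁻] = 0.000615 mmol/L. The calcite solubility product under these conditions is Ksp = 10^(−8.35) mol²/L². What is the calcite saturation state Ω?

Ω = 0.273

Ksp = 10^(−8.35) = 4.467×10^-9
Ω = [Ca²⁺][CO3²⁻]/Ksp = (1.98×10^-3)(0.000615×10^-3) / 4.467×10^-9 = 0.273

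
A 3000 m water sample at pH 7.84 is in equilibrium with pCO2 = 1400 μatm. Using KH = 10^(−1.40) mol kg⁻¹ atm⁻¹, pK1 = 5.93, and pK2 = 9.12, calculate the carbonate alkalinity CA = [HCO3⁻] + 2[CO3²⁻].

[CO2*] = KH · pCO2 = 10^(−1.40) × 1400×10^-6 = 5.574×10^-5 mol/kg
α₀ = 1/(1 + K1/[H⁺] + K1K2/[H⁺]²) = 1/(1 + 10^+1.91 + 10^+0.63) = 0.01155
DIC = [CO2*]/α₀ = 5.574×10^-5 / 0.01155 = 4.824 mmol/kg
CA = (α₁ + 2α₂)·DIC = (0.9392 + 2×0.04929) × 4.824 = 5.01 mmol/kg

CA = 5.01 mmol/kg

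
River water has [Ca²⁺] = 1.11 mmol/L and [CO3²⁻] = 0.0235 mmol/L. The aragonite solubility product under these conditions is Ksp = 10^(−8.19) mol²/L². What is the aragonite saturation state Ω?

Ksp = 10^(−8.19) = 6.457×10^-9
Ω = [Ca²⁺][CO3²⁻]/Ksp = (1.11×10^-3)(0.0235×10^-3) / 6.457×10^-9 = 4.04

Ω = 4.04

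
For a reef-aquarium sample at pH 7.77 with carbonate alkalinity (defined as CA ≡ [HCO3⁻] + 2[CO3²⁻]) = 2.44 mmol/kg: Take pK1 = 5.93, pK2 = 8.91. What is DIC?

DIC = 2.32 mmol/kg

CA = [HCO3⁻] + 2[CO3²⁻] = (α₁ + 2α₂)·DIC
At pH 7.77: [H⁺]/K1 = 10^-1.84 = 0.014454, K2/[H⁺] = 10^-1.14 = 0.072444
α₁ = 1/(1 + 0.014454 + 0.072444) = 1/1.0869 = 0.9200; α₂ = α₁·K2/[H⁺] = 0.06665
α₁ + 2α₂ = 1.0534
DIC = CA / (α₁ + 2α₂) = 2.44 / 1.0534 = 2.32 mmol/kg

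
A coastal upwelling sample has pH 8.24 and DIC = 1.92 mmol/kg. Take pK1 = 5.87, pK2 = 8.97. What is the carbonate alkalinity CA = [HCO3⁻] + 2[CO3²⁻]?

CA = [HCO3⁻] + 2[CO3²⁻] = (α₁ + 2α₂)·DIC
At pH 8.24: [H⁺]/K1 = 10^-2.37 = 0.0042658, K2/[H⁺] = 10^-0.73 = 0.18621
α₁ = 1/(1 + 0.0042658 + 0.18621) = 1/1.1905 = 0.8400; α₂ = α₁·K2/[H⁺] = 0.1564
α₁ + 2α₂ = 1.1528
CA = 1.1528 × 1.92 = 2.21 mmol/kg

CA = 2.21 mmol/kg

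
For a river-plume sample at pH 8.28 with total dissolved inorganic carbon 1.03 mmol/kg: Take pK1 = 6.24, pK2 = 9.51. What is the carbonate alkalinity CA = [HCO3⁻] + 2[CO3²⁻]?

CA = 1.08 mmol/kg

CA = [HCO3⁻] + 2[CO3²⁻] = (α₁ + 2α₂)·DIC
At pH 8.28: [H⁺]/K1 = 10^-2.04 = 0.0091201, K2/[H⁺] = 10^-1.23 = 0.058884
α₁ = 1/(1 + 0.0091201 + 0.058884) = 1/1.0680 = 0.9363; α₂ = α₁·K2/[H⁺] = 0.05513
α₁ + 2α₂ = 1.0466
CA = 1.0466 × 1.03 = 1.08 mmol/kg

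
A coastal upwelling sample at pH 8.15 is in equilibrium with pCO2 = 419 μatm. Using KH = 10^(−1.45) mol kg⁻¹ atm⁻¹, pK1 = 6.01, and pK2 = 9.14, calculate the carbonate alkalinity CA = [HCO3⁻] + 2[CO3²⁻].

[CO2*] = KH · pCO2 = 10^(−1.45) × 419×10^-6 = 1.487×10^-5 mol/kg
α₀ = 1/(1 + K1/[H⁺] + K1K2/[H⁺]²) = 1/(1 + 10^+2.14 + 10^+1.15) = 0.006529
DIC = [CO2*]/α₀ = 1.487×10^-5 / 0.006529 = 2.277 mmol/kg
CA = (α₁ + 2α₂)·DIC = (0.9012 + 2×0.09222) × 2.277 = 2.47 mmol/kg

CA = 2.47 mmol/kg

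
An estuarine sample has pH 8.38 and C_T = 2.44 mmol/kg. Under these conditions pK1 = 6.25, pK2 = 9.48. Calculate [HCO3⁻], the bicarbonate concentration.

[HCO3⁻] = 2.25 mmol/kg

α₁ = 1 / (1 + [H⁺]/K1 + K2/[H⁺]) = 1 / (1 + 10^-2.13 + 10^-1.10)
   = 1 / (1 + 0.0074131 + 0.079433) = 1/1.0868 = 0.9201
[HCO3⁻] = α₁ × DIC = 0.9201 × 2.44 = 2.25 mmol/kg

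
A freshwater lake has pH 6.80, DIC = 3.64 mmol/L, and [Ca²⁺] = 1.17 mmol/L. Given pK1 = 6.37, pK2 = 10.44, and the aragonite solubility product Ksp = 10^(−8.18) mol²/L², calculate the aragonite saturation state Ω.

α₂ = 1 / (1 + [H⁺]/K2 + [H⁺]²/(K1K2)) = 1 / (1 + 10^+3.64 + 10^+3.21)
   = 1 / (1 + 4365.2 + 1621.8) = 1/5988.0 = 0.0001670
[CO3²⁻] = α₂ × DIC = 0.0001670 × 3.64 = 0.0006079 mmol/L = 0.6079 μmol/L
Ksp = 10^(−8.18) = 6.607×10^-9
Ω = [Ca²⁺][CO3²⁻]/Ksp = (1.17×10^-3)(6.079×10^-7) / 6.607×10^-9 = 0.108

Ω = 0.108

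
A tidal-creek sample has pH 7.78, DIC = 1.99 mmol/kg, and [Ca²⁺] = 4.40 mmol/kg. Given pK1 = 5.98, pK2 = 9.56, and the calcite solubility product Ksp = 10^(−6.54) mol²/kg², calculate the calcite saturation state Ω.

Ω = 0.488

α₂ = 1 / (1 + [H⁺]/K2 + [H⁺]²/(K1K2)) = 1 / (1 + 10^+1.78 + 10^-0.02)
   = 1 / (1 + 60.256 + 0.95499) = 1/62.211 = 0.01607
[CO3²⁻] = α₂ × DIC = 0.01607 × 1.99 = 0.03199 mmol/kg
Ksp = 10^(−6.54) = 2.884×10^-7
Ω = [Ca²⁺][CO3²⁻]/Ksp = (4.40×10^-3)(3.199×10^-5) / 2.884×10^-7 = 0.488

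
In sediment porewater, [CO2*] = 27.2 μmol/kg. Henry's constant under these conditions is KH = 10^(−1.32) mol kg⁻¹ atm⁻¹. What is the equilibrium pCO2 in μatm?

KH = 10^(−1.32) = 4.786×10^-2 mol kg⁻¹ atm⁻¹
pCO2 = [CO2*]/KH = 27.2×10^-6 / 4.786×10^-2 = 5.68×10^-4 atm = 568 μatm

pCO2 = 568 μatm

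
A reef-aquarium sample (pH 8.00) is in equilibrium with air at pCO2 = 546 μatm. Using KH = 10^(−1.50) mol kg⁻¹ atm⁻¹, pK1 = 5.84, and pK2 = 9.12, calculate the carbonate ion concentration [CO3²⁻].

[CO2*] = KH · pCO2 = 10^(−1.50) × 546×10^-6 = 1.727×10^-5 mol/kg
α₀ = 1/(1 + K1/[H⁺] + K1K2/[H⁺]²) = 1/(1 + 10^+2.16 + 10^+1.04) = 0.006389
DIC = [CO2*]/α₀ = 1.727×10^-5 / 0.006389 = 2.702 mmol/kg
[CO3²⁻] = α₂·DIC; α₂ = 0.07006, so [CO3²⁻] = 0.07006 × 2.702 = 0.189 mmol/kg

[CO3²⁻] = 0.189 mmol/kg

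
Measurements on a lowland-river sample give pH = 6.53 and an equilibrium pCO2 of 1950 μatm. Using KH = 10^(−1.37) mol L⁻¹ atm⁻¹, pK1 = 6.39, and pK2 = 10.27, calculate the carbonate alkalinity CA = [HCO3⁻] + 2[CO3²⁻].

[CO2*] = KH · pCO2 = 10^(−1.37) × 1950×10^-6 = 8.318×10^-5 mol/L
α₀ = 1/(1 + K1/[H⁺] + K1K2/[H⁺]²) = 1/(1 + 10^+0.14 + 10^-3.60) = 0.4201
DIC = [CO2*]/α₀ = 8.318×10^-5 / 0.4201 = 0.1980 mmol/L
CA = (α₁ + 2α₂)·DIC = (0.5798 + 2×0.0001055) × 0.1980 = 0.115 mmol/L

CA = 0.115 mmol/L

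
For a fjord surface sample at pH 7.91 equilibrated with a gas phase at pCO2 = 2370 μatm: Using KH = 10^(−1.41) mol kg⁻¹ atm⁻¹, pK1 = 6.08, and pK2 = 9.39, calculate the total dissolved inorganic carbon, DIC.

[CO2*] = KH · pCO2 = 10^(−1.41) × 2370×10^-6 = 9.220×10^-5 mol/kg
α₀ = 1/(1 + K1/[H⁺] + K1K2/[H⁺]²) = 1/(1 + 10^+1.83 + 10^+0.35) = 0.01411
DIC = [CO2*]/α₀ = 9.220×10^-5 / 0.01411 = 6.53 mmol/kg

DIC = 6.53 mmol/kg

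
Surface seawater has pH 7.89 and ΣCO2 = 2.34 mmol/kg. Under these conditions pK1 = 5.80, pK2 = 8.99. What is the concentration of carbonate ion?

α₂ = 1 / (1 + [H⁺]/K2 + [H⁺]²/(K1K2)) = 1 / (1 + 10^+1.10 + 10^-0.99)
   = 1 / (1 + 12.589 + 0.10233) = 1/13.692 = 0.07304
[CO3²⁻] = α₂ × DIC = 0.07304 × 2.34 = 0.171 mmol/kg

[CO3²⁻] = 0.171 mmol/kg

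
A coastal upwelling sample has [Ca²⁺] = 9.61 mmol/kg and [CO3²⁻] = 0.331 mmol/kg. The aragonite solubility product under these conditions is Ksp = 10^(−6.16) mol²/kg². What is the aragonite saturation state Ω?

Ω = 4.60

Ksp = 10^(−6.16) = 6.918×10^-7
Ω = [Ca²⁺][CO3²⁻]/Ksp = (9.61×10^-3)(0.331×10^-3) / 6.918×10^-7 = 4.60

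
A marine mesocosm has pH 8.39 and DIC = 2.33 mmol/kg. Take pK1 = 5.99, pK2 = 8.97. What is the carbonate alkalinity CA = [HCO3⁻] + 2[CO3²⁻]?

CA = [HCO3⁻] + 2[CO3²⁻] = (α₁ + 2α₂)·DIC
At pH 8.39: [H⁺]/K1 = 10^-2.40 = 0.0039811, K2/[H⁺] = 10^-0.58 = 0.26303
α₁ = 1/(1 + 0.0039811 + 0.26303) = 1/1.2670 = 0.7893; α₂ = α₁·K2/[H⁺] = 0.2076
α₁ + 2α₂ = 1.2045
CA = 1.2045 × 2.33 = 2.81 mmol/kg

CA = 2.81 mmol/kg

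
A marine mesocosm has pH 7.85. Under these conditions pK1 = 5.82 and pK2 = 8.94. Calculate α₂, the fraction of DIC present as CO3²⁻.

α₂ = 0.0745

α₂ = 1 / (1 + [H⁺]/K2 + [H⁺]²/(K1K2)) = 1 / (1 + 10^+1.09 + 10^-0.94)
   = 1 / (1 + 12.303 + 0.11482) = 1/13.418 = 0.07453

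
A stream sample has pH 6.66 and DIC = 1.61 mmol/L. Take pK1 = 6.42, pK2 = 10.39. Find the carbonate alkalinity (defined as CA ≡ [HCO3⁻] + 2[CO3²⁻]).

CA = [HCO3⁻] + 2[CO3²⁻] = (α₁ + 2α₂)·DIC
At pH 6.66: [H⁺]/K1 = 10^-0.24 = 0.57544, K2/[H⁺] = 10^-3.73 = 0.00018621
α₁ = 1/(1 + 0.57544 + 0.00018621) = 1/1.5756 = 0.6347; α₂ = α₁·K2/[H⁺] = 0.0001182
α₁ + 2α₂ = 0.6349
CA = 0.6349 × 1.61 = 1.02 mmol/L

CA = 1.02 mmol/L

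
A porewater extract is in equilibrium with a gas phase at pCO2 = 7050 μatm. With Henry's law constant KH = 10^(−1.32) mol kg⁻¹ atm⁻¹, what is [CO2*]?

[CO2*] = 337 μmol/kg

KH = 10^(−1.32) = 4.786×10^-2 mol kg⁻¹ atm⁻¹
[CO2*] = KH · pCO2 = 4.786×10^-2 × 7050×10^-6 atm = 3.37×10^-4 mol/kg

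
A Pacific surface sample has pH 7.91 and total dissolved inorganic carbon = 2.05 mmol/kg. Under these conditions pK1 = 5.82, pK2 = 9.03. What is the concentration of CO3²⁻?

α₂ = 1 / (1 + [H⁺]/K2 + [H⁺]²/(K1K2)) = 1 / (1 + 10^+1.12 + 10^-0.97)
   = 1 / (1 + 13.183 + 0.10715) = 1/14.290 = 0.06998
[CO3²⁻] = α₂ × DIC = 0.06998 × 2.05 = 0.143 mmol/kg

[CO3²⁻] = 0.143 mmol/kg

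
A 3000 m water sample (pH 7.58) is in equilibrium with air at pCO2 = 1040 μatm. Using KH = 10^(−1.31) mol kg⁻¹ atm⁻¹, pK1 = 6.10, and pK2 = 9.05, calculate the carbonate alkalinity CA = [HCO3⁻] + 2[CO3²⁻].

[CO2*] = KH · pCO2 = 10^(−1.31) × 1040×10^-6 = 5.094×10^-5 mol/kg
α₀ = 1/(1 + K1/[H⁺] + K1K2/[H⁺]²) = 1/(1 + 10^+1.48 + 10^+0.01) = 0.03103
DIC = [CO2*]/α₀ = 5.094×10^-5 / 0.03103 = 1.641 mmol/kg
CA = (α₁ + 2α₂)·DIC = (0.9372 + 2×0.03176) × 1.641 = 1.64 mmol/kg

CA = 1.64 mmol/kg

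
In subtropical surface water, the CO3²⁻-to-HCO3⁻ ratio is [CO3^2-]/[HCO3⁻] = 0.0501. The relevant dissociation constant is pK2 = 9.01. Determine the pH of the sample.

From K2 = [H⁺][CO3^2-]/[HCO3⁻]:  pH = pK2 + log₁₀([CO3^2-]/[HCO3⁻])
log₁₀(0.0501) = -1.300
pH = 9.01 + (-1.300) = 7.71

pH = 7.71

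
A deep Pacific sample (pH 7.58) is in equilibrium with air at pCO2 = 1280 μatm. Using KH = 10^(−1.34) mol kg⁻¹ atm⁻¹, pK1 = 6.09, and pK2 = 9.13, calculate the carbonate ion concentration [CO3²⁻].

[CO2*] = KH · pCO2 = 10^(−1.34) × 1280×10^-6 = 5.851×10^-5 mol/kg
α₀ = 1/(1 + K1/[H⁺] + K1K2/[H⁺]²) = 1/(1 + 10^+1.49 + 10^-0.06) = 0.03051
DIC = [CO2*]/α₀ = 5.851×10^-5 / 0.03051 = 1.918 mmol/kg
[CO3²⁻] = α₂·DIC; α₂ = 0.02657, so [CO3²⁻] = 0.02657 × 1.918 = 0.0510 mmol/kg

[CO3²⁻] = 0.0510 mmol/kg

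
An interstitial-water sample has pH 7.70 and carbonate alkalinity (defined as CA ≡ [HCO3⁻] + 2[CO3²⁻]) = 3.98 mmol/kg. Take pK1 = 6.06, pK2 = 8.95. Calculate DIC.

CA = [HCO3⁻] + 2[CO3²⁻] = (α₁ + 2α₂)·DIC
At pH 7.70: [H⁺]/K1 = 10^-1.64 = 0.022909, K2/[H⁺] = 10^-1.25 = 0.056234
α₁ = 1/(1 + 0.022909 + 0.056234) = 1/1.0791 = 0.9267; α₂ = α₁·K2/[H⁺] = 0.05211
α₁ + 2α₂ = 1.0309
DIC = CA / (α₁ + 2α₂) = 3.98 / 1.0309 = 3.86 mmol/kg

DIC = 3.86 mmol/kg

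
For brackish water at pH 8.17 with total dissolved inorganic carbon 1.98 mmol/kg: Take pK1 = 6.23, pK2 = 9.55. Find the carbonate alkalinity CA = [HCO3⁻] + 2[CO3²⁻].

CA = [HCO3⁻] + 2[CO3²⁻] = (α₁ + 2α₂)·DIC
At pH 8.17: [H⁺]/K1 = 10^-1.94 = 0.011482, K2/[H⁺] = 10^-1.38 = 0.041687
α₁ = 1/(1 + 0.011482 + 0.041687) = 1/1.0532 = 0.9495; α₂ = α₁·K2/[H⁺] = 0.03958
α₁ + 2α₂ = 1.0287
CA = 1.0287 × 1.98 = 2.04 mmol/kg

CA = 2.04 mmol/kg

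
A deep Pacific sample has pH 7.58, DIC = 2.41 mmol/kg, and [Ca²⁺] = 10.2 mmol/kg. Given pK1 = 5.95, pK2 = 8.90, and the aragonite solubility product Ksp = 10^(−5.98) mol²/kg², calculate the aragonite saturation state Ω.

Ω = 1.05

α₂ = 1 / (1 + [H⁺]/K2 + [H⁺]²/(K1K2)) = 1 / (1 + 10^+1.32 + 10^-0.31)
   = 1 / (1 + 20.893 + 0.48978) = 1/22.383 = 0.04468
[CO3²⁻] = α₂ × DIC = 0.04468 × 2.41 = 0.1077 mmol/kg
Ksp = 10^(−5.98) = 1.047×10^-6
Ω = [Ca²⁺][CO3²⁻]/Ksp = (10.2×10^-3)(1.077×10^-4) / 1.047×10^-6 = 1.05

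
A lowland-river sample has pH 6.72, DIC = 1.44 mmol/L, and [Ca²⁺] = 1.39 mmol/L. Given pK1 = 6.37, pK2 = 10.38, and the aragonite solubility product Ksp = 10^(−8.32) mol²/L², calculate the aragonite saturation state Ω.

Ω = 0.0632

α₂ = 1 / (1 + [H⁺]/K2 + [H⁺]²/(K1K2)) = 1 / (1 + 10^+3.66 + 10^+3.31)
   = 1 / (1 + 4570.9 + 2041.7) = 1/6613.6 = 0.0001512
[CO3²⁻] = α₂ × DIC = 0.0001512 × 1.44 = 0.0002177 mmol/L = 0.2177 μmol/L
Ksp = 10^(−8.32) = 4.786×10^-9
Ω = [Ca²⁺][CO3²⁻]/Ksp = (1.39×10^-3)(2.177×10^-7) / 4.786×10^-9 = 0.0632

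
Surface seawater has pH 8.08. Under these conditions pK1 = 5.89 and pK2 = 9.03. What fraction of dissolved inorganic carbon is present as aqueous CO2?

α₀ = 1 / (1 + K1/[H⁺] + K1K2/[H⁺]²) = 1 / (1 + 10^+2.19 + 10^+1.24)
   = 1 / (1 + 154.88 + 17.378) = 1/173.26 = 0.005772

α₀ = 0.00577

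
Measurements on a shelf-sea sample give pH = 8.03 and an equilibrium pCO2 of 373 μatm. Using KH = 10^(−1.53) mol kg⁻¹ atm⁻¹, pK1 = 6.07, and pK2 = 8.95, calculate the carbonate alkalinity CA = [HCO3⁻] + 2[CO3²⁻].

CA = 1.25 mmol/kg

[CO2*] = KH · pCO2 = 10^(−1.53) × 373×10^-6 = 1.101×10^-5 mol/kg
α₀ = 1/(1 + K1/[H⁺] + K1K2/[H⁺]²) = 1/(1 + 10^+1.96 + 10^+1.04) = 0.009693
DIC = [CO2*]/α₀ = 1.101×10^-5 / 0.009693 = 1.136 mmol/kg
CA = (α₁ + 2α₂)·DIC = (0.8840 + 2×0.1063) × 1.136 = 1.25 mmol/kg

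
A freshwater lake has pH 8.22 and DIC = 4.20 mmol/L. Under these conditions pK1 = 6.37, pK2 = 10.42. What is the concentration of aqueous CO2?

[CO2*] = 0.0581 mmol/L

α₀ = 1 / (1 + K1/[H⁺] + K1K2/[H⁺]²) = 1 / (1 + 10^+1.85 + 10^-0.35)
   = 1 / (1 + 70.795 + 0.44668) = 1/72.241 = 0.01384
[CO2*] = α₀ × DIC = 0.01384 × 4.20 = 0.0581 mmol/L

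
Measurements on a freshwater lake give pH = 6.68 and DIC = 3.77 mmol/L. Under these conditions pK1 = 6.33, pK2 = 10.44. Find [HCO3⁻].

[HCO3⁻] = 2.61 mmol/L

α₁ = 1 / (1 + [H⁺]/K1 + K2/[H⁺]) = 1 / (1 + 10^-0.35 + 10^-3.76)
   = 1 / (1 + 0.44668 + 0.00017378) = 1/1.4469 = 0.6912
[HCO3⁻] = α₁ × DIC = 0.6912 × 3.77 = 2.61 mmol/L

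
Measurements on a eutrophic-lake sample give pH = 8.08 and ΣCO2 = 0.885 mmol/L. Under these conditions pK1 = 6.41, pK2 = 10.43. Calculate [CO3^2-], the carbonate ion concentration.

[CO3²⁻] = 3.85 μmol/L

α₂ = 1 / (1 + [H⁺]/K2 + [H⁺]²/(K1K2)) = 1 / (1 + 10^+2.35 + 10^+0.68)
   = 1 / (1 + 223.87 + 4.7863) = 1/229.66 = 0.004354
[CO3²⁻] = α₂ × DIC = 0.004354 × 0.885 = 0.00385 mmol/L = 3.85 μmol/L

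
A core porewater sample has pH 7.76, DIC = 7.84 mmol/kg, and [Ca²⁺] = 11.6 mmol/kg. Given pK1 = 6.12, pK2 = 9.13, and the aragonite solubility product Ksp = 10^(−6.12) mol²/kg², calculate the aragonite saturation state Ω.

Ω = 4.80

α₂ = 1 / (1 + [H⁺]/K2 + [H⁺]²/(K1K2)) = 1 / (1 + 10^+1.37 + 10^-0.27)
   = 1 / (1 + 23.442 + 0.53703) = 1/24.979 = 0.04003
[CO3²⁻] = α₂ × DIC = 0.04003 × 7.84 = 0.3139 mmol/kg
Ksp = 10^(−6.12) = 7.586×10^-7
Ω = [Ca²⁺][CO3²⁻]/Ksp = (11.6×10^-3)(3.139×10^-4) / 7.586×10^-7 = 4.80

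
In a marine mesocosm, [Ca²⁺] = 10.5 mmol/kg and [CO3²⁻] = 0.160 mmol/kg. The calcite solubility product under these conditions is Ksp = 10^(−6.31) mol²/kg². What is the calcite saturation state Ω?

Ksp = 10^(−6.31) = 4.898×10^-7
Ω = [Ca²⁺][CO3²⁻]/Ksp = (10.5×10^-3)(0.160×10^-3) / 4.898×10^-7 = 3.43

Ω = 3.43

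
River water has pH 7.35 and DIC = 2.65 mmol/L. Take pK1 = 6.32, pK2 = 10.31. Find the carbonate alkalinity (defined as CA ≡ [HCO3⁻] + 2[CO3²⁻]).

CA = [HCO3⁻] + 2[CO3²⁻] = (α₁ + 2α₂)·DIC
At pH 7.35: [H⁺]/K1 = 10^-1.03 = 0.093325, K2/[H⁺] = 10^-2.96 = 0.0010965
α₁ = 1/(1 + 0.093325 + 0.0010965) = 1/1.0944 = 0.9137; α₂ = α₁·K2/[H⁺] = 0.001002
α₁ + 2α₂ = 0.9157
CA = 0.9157 × 2.65 = 2.43 mmol/L

CA = 2.43 mmol/L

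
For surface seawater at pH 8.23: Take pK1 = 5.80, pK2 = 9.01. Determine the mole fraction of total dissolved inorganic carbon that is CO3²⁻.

α₂ = 1 / (1 + [H⁺]/K2 + [H⁺]²/(K1K2)) = 1 / (1 + 10^+0.78 + 10^-1.65)
   = 1 / (1 + 6.0256 + 0.022387) = 1/7.0480 = 0.1419

α₂ = 0.142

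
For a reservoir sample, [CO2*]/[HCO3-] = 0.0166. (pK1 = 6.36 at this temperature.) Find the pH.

From K1 = [H⁺][HCO3-]/[CO2*]:  pH = pK1 − log₁₀([CO2*]/[HCO3-])
log₁₀(0.0166) = -1.780
pH = 6.36 − (-1.780) = 8.14

pH = 8.14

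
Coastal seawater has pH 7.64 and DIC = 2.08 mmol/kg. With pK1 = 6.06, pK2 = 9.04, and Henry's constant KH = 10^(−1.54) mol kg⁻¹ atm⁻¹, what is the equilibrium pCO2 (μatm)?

pCO2 = 1780 μatm

α₀ = 1 / (1 + K1/[H⁺] + K1K2/[H⁺]²) = 1 / (1 + 10^+1.58 + 10^+0.18)
   = 1 / (1 + 38.019 + 1.5136) = 1/40.533 = 0.02467
[CO2*] = α₀ × DIC = 0.02467 × 2.08 = 0.05132 mmol/kg
pCO2 = [CO2*]/KH = 5.132×10^-5 / 2.884×10^-2 = 1780 μatm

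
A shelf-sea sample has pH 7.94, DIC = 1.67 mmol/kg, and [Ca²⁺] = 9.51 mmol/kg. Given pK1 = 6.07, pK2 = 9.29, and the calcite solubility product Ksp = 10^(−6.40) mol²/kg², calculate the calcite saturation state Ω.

Ω = 1.68

α₂ = 1 / (1 + [H⁺]/K2 + [H⁺]²/(K1K2)) = 1 / (1 + 10^+1.35 + 10^-0.52)
   = 1 / (1 + 22.387 + 0.30200) = 1/23.689 = 0.04221
[CO3²⁻] = α₂ × DIC = 0.04221 × 1.67 = 0.07050 mmol/kg
Ksp = 10^(−6.40) = 3.981×10^-7
Ω = [Ca²⁺][CO3²⁻]/Ksp = (9.51×10^-3)(7.050×10^-5) / 3.981×10^-7 = 1.68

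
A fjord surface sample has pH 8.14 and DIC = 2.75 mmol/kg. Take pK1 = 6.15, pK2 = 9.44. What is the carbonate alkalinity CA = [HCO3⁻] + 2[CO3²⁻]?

CA = 2.85 mmol/kg

CA = [HCO3⁻] + 2[CO3²⁻] = (α₁ + 2α₂)·DIC
At pH 8.14: [H⁺]/K1 = 10^-1.99 = 0.010233, K2/[H⁺] = 10^-1.30 = 0.050119
α₁ = 1/(1 + 0.010233 + 0.050119) = 1/1.0604 = 0.9431; α₂ = α₁·K2/[H⁺] = 0.04727
α₁ + 2α₂ = 1.0376
CA = 1.0376 × 2.75 = 2.85 mmol/kg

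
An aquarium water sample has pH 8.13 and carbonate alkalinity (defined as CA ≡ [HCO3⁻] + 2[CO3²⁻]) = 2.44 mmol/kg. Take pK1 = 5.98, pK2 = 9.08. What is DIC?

DIC = 2.23 mmol/kg

CA = [HCO3⁻] + 2[CO3²⁻] = (α₁ + 2α₂)·DIC
At pH 8.13: [H⁺]/K1 = 10^-2.15 = 0.0070795, K2/[H⁺] = 10^-0.95 = 0.11220
α₁ = 1/(1 + 0.0070795 + 0.11220) = 1/1.1193 = 0.8934; α₂ = α₁·K2/[H⁺] = 0.1002
α₁ + 2α₂ = 1.0939
DIC = CA / (α₁ + 2α₂) = 2.44 / 1.0939 = 2.23 mmol/kg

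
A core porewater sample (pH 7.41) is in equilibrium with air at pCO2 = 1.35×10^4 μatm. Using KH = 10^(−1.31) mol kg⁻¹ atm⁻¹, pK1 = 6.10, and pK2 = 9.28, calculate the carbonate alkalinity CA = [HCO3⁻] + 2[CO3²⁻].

[CO2*] = KH · pCO2 = 10^(−1.31) × 1.35×10^4×10^-6 = 6.612×10^-4 mol/kg
α₀ = 1/(1 + K1/[H⁺] + K1K2/[H⁺]²) = 1/(1 + 10^+1.31 + 10^-0.56) = 0.04610
DIC = [CO2*]/α₀ = 6.612×10^-4 / 0.04610 = 14.34 mmol/kg
CA = (α₁ + 2α₂)·DIC = (0.9412 + 2×0.01270) × 14.34 = 13.9 mmol/kg

CA = 13.9 mmol/kg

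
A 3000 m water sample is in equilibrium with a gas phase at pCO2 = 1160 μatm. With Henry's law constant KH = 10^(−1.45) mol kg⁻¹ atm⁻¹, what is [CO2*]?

KH = 10^(−1.45) = 3.548×10^-2 mol kg⁻¹ atm⁻¹
[CO2*] = KH · pCO2 = 3.548×10^-2 × 1160×10^-6 atm = 4.12×10^-5 mol/kg

[CO2*] = 41.2 μmol/kg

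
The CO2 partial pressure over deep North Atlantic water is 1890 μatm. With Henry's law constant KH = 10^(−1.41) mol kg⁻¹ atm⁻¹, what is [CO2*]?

[CO2*] = 73.5 μmol/kg

KH = 10^(−1.41) = 3.890×10^-2 mol kg⁻¹ atm⁻¹
[CO2*] = KH · pCO2 = 3.890×10^-2 × 1890×10^-6 atm = 7.35×10^-5 mol/kg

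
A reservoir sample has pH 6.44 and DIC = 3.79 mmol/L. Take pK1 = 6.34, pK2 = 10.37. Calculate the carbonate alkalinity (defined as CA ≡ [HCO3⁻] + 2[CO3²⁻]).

CA = 2.11 mmol/L

CA = [HCO3⁻] + 2[CO3²⁻] = (α₁ + 2α₂)·DIC
At pH 6.44: [H⁺]/K1 = 10^-0.10 = 0.79433, K2/[H⁺] = 10^-3.93 = 0.00011749
α₁ = 1/(1 + 0.79433 + 0.00011749) = 1/1.7944 = 0.5573; α₂ = α₁·K2/[H⁺] = 6.547×10^-5
α₁ + 2α₂ = 0.5574
CA = 0.5574 × 3.79 = 2.11 mmol/L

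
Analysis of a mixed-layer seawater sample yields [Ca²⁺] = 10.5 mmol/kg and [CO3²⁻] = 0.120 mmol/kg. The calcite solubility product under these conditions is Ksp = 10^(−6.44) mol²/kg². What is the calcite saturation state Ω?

Ksp = 10^(−6.44) = 3.631×10^-7
Ω = [Ca²⁺][CO3²⁻]/Ksp = (10.5×10^-3)(0.120×10^-3) / 3.631×10^-7 = 3.47

Ω = 3.47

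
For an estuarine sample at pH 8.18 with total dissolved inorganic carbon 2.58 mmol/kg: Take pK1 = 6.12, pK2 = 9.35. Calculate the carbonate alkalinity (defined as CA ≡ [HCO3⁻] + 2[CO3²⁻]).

CA = [HCO3⁻] + 2[CO3²⁻] = (α₁ + 2α₂)·DIC
At pH 8.18: [H⁺]/K1 = 10^-2.06 = 0.0087096, K2/[H⁺] = 10^-1.17 = 0.067608
α₁ = 1/(1 + 0.0087096 + 0.067608) = 1/1.0763 = 0.9291; α₂ = α₁·K2/[H⁺] = 0.06281
α₁ + 2α₂ = 1.0547
CA = 1.0547 × 2.58 = 2.72 mmol/kg

CA = 2.72 mmol/kg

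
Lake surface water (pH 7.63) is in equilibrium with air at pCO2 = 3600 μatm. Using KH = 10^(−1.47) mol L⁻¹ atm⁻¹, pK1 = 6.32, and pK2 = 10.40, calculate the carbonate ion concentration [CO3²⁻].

[CO3²⁻] = 4.23 μmol/L

[CO2*] = KH · pCO2 = 10^(−1.47) × 3600×10^-6 = 1.220×10^-4 mol/L
α₀ = 1/(1 + K1/[H⁺] + K1K2/[H⁺]²) = 1/(1 + 10^+1.31 + 10^-1.46) = 0.04662
DIC = [CO2*]/α₀ = 1.220×10^-4 / 0.04662 = 2.617 mmol/L
[CO3²⁻] = α₂·DIC; α₂ = 0.001616, so [CO3²⁻] = 0.001616 × 2.617 = 0.00423 mmol/L = 4.23 μmol/L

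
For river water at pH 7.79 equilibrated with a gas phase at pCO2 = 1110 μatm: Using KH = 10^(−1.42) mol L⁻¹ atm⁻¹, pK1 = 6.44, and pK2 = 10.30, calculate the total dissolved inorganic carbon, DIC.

[CO2*] = KH · pCO2 = 10^(−1.42) × 1110×10^-6 = 4.220×10^-5 mol/L
α₀ = 1/(1 + K1/[H⁺] + K1K2/[H⁺]²) = 1/(1 + 10^+1.35 + 10^-1.16) = 0.04263
DIC = [CO2*]/α₀ = 4.220×10^-5 / 0.04263 = 0.990 mmol/L

DIC = 0.990 mmol/L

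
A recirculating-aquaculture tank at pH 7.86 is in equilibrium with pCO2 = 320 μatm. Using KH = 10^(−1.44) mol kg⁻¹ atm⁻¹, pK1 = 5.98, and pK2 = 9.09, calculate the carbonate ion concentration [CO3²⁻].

[CO2*] = KH · pCO2 = 10^(−1.44) × 320×10^-6 = 1.162×10^-5 mol/kg
α₀ = 1/(1 + K1/[H⁺] + K1K2/[H⁺]²) = 1/(1 + 10^+1.88 + 10^+0.65) = 0.01230
DIC = [CO2*]/α₀ = 1.162×10^-5 / 0.01230 = 0.9449 mmol/kg
[CO3²⁻] = α₂·DIC; α₂ = 0.05493, so [CO3²⁻] = 0.05493 × 0.9449 = 0.0519 mmol/kg

[CO3²⁻] = 0.0519 mmol/kg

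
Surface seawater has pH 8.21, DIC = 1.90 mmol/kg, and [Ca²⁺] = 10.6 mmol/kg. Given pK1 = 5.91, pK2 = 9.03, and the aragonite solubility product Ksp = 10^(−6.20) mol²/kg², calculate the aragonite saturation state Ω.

Ω = 4.18

α₂ = 1 / (1 + [H⁺]/K2 + [H⁺]²/(K1K2)) = 1 / (1 + 10^+0.82 + 10^-1.48)
   = 1 / (1 + 6.6069 + 0.033113) = 1/7.6400 = 0.1309
[CO3²⁻] = α₂ × DIC = 0.1309 × 1.90 = 0.2487 mmol/kg
Ksp = 10^(−6.20) = 6.310×10^-7
Ω = [Ca²⁺][CO3²⁻]/Ksp = (10.6×10^-3)(2.487×10^-4) / 6.310×10^-7 = 4.18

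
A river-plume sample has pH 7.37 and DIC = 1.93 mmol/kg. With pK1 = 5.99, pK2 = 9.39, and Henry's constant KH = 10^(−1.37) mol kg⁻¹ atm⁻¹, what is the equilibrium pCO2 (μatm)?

pCO2 = 1790 μatm

α₀ = 1 / (1 + K1/[H⁺] + K1K2/[H⁺]²) = 1 / (1 + 10^+1.38 + 10^-0.64)
   = 1 / (1 + 23.988 + 0.22909) = 1/25.217 = 0.03966
[CO2*] = α₀ × DIC = 0.03966 × 1.93 = 0.07653 mmol/kg
pCO2 = [CO2*]/KH = 7.653×10^-5 / 4.266×10^-2 = 1790 μatm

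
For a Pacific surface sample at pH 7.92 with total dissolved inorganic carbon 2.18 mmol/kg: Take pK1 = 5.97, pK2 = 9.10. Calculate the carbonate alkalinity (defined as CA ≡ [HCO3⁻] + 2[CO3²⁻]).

CA = [HCO3⁻] + 2[CO3²⁻] = (α₁ + 2α₂)·DIC
At pH 7.92: [H⁺]/K1 = 10^-1.95 = 0.011220, K2/[H⁺] = 10^-1.18 = 0.066069
α₁ = 1/(1 + 0.011220 + 0.066069) = 1/1.0773 = 0.9283; α₂ = α₁·K2/[H⁺] = 0.06133
α₁ + 2α₂ = 1.0509
CA = 1.0509 × 2.18 = 2.29 mmol/kg

CA = 2.29 mmol/kg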